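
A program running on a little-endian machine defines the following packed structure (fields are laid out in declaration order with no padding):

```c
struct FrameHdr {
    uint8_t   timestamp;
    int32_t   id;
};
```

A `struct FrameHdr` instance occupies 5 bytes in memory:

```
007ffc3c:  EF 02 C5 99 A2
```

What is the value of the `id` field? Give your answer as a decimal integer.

-1566980862

`id` follows `timestamp` (1 byte), so it starts at byte offset 1 and occupies 4 bytes.
Bytes at offsets 1..4: 02 C5 99 A2.
Little-endian: lowest address holds the least-significant byte.
Reassemble most-significant byte first: A2 99 C5 02 → 0xA299C502.
Top bit is set, so as a signed 32-bit value this is 0xA299C502 − 2^32 = -1566980862.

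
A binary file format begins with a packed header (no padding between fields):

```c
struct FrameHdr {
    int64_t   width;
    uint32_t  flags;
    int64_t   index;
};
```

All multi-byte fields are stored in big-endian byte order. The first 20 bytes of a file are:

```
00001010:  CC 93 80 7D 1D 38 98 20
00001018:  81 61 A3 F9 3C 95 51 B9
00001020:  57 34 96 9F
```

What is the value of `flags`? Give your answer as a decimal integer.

2170659833

`flags` follows `width` (8 bytes), so it starts at byte offset 8 and occupies 4 bytes.
Bytes at offsets 8..11: 81 61 A3 F9.
Big-endian: lowest address holds the most-significant byte.
The bytes are already most-significant first: 0x8161A3F9.
0x8161A3F9 = 2170659833.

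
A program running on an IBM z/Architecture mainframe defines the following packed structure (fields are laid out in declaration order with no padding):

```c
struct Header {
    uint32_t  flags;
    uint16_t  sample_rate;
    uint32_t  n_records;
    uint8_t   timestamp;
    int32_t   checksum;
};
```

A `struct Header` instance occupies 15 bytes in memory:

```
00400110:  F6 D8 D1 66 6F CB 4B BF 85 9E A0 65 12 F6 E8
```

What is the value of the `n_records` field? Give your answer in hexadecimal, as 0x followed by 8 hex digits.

`n_records` follows `flags` (4 B), `sample_rate` (2 B), so it starts at offset 4 + 2 = 6 and occupies 4 bytes.
Bytes at offsets 6..9: 4B BF 85 9E.
Big-endian: lowest address holds the most-significant byte.
The bytes are already most-significant first: 0x4BBF859E.

0x4BBF859E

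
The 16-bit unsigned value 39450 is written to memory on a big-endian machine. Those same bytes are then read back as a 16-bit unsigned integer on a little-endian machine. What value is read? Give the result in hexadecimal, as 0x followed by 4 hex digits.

0x1A9A

39450 in 16-bit hexadecimal is 0x9A1A.
Stored big-endian, the bytes at ascending addresses are 9A 1A.
Read back as little-endian, the first byte is least significant, giving 0x1A9A.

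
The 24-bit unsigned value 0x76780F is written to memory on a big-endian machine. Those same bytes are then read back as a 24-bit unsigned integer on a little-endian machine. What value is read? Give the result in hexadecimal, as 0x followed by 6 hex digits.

0x0F7876

Stored big-endian, the bytes at ascending addresses are 76 78 0F.
Read back as little-endian, the first byte is least significant, giving 0x0F7876.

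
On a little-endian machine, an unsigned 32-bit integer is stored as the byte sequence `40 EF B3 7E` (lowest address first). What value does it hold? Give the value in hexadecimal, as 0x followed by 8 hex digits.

0x7EB3EF40

Little-endian: lowest address holds the least-significant byte.
Reassemble most-significant byte first: 7E B3 EF 40 → 0x7EB3EF40.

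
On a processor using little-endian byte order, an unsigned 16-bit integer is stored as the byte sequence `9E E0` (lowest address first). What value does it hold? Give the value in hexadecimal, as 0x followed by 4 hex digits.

0xE09E

Little-endian stores the least-significant byte at the lowest address.
Reassemble most-significant byte first: E0 9E → 0xE09E.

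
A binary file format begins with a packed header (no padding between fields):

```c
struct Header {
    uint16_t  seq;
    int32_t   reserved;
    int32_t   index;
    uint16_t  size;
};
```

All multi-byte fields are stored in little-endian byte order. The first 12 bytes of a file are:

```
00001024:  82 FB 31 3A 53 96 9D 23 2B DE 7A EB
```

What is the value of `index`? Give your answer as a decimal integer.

-567598179

`index` follows `seq` (2 B), `reserved` (4 B), so it starts at offset 2 + 4 = 6 and occupies 4 bytes.
Bytes at offsets 6..9: 9D 23 2B DE.
Little-endian stores the least-significant byte at the lowest address.
Reassemble most-significant byte first: DE 2B 23 9D → 0xDE2B239D.
Top bit is set, so as a signed 32-bit value this is 0xDE2B239D − 2^32 = -567598179.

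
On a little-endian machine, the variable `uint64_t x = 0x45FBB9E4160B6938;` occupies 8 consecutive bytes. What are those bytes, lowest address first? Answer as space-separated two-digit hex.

Split into bytes (most-significant first): 45 FB B9 E4 16 0B 69 38.
In little-endian order the low byte comes first in memory.
So at ascending addresses the bytes are 38 69 0B 16 E4 B9 FB 45.

38 69 0B 16 E4 B9 FB 45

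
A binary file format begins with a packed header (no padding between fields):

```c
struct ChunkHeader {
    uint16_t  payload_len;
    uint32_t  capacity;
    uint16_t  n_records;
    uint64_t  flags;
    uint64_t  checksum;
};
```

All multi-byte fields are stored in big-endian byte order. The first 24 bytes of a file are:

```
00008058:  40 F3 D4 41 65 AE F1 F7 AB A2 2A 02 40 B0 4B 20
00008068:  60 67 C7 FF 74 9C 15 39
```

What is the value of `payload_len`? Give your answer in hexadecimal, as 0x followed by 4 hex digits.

`payload_len` is the first field, at byte offset 0, occupying 2 bytes.
Bytes at offsets 0..1: 40 F3.
In big-endian order the high byte comes first in memory.
The bytes are already most-significant first: 0x40F3.

0x40F3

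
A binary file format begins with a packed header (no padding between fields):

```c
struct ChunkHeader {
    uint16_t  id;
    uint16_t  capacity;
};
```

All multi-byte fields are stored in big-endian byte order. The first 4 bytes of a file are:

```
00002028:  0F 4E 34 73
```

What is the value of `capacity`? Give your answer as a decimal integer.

13427

`capacity` follows `id` (2 bytes), so it starts at byte offset 2 and occupies 2 bytes.
Bytes at offsets 2..3: 34 73.
Big-endian stores the most-significant byte at the lowest address.
The bytes are already most-significant first: 0x3473.
0x3473 = 13427.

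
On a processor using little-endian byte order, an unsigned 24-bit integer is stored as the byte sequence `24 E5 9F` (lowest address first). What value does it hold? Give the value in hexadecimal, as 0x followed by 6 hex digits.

0x9FE524

Little-endian: lowest address holds the least-significant byte.
Reassemble most-significant byte first: 9F E5 24 → 0x9FE524.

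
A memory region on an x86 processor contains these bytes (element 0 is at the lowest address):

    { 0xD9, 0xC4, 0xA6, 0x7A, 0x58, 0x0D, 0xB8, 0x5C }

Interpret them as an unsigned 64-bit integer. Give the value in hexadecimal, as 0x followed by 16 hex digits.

0x5CB80D587AA6C4D9

In little-endian order the low byte comes first in memory.
Reassemble most-significant byte first: 5C B8 0D 58 7A A6 C4 D9 → 0x5CB80D587AA6C4D9.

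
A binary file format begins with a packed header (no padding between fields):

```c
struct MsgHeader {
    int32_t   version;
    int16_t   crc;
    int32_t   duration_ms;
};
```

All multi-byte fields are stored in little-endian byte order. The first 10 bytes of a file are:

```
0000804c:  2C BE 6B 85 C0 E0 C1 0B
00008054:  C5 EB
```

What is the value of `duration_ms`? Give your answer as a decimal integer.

`duration_ms` follows `version` (4 B), `crc` (2 B), so it starts at offset 4 + 2 = 6 and occupies 4 bytes.
Bytes at offsets 6..9: C1 0B C5 EB.
Little-endian: lowest address holds the least-significant byte.
Reassemble most-significant byte first: EB C5 0B C1 → 0xEBC50BC1.
Top bit is set, so as a signed 32-bit value this is 0xEBC50BC1 − 2^32 = -339407935.

-339407935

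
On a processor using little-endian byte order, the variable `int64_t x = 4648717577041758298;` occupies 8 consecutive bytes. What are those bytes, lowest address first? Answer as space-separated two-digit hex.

5A 48 B0 A0 01 90 83 40

4648717577041758298 in hexadecimal, padded to 64 bits, is 0x40839001A0B0485A.
Split into bytes (most-significant first): 40 83 90 01 A0 B0 48 5A.
Little-endian: lowest address holds the least-significant byte.
So at ascending addresses the bytes are 5A 48 B0 A0 01 90 83 40.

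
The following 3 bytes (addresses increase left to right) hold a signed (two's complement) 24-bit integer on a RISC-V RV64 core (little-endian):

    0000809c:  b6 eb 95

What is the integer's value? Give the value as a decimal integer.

-6952010

Little-endian: lowest address holds the least-significant byte.
Reassemble most-significant byte first: 95 EB B6 → 0x95EBB6.
Top bit is set, so as a signed 24-bit value this is 0x95EBB6 − 2^24 = -6952010.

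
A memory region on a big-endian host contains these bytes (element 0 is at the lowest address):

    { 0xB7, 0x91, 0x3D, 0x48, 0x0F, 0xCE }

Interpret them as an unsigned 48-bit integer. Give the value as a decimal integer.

201834426273742

Big-endian stores the most-significant byte at the lowest address.
The bytes are already most-significant first: 0xB7913D480FCE.
0xB7913D480FCE = 201834426273742.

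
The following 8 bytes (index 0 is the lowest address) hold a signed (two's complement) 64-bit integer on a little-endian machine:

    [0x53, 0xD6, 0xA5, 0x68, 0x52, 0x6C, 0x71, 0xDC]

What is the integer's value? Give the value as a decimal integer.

Little-endian: lowest address holds the least-significant byte.
Reassemble most-significant byte first: DC 71 6C 52 68 A5 D6 53 → 0xDC716C5268A5D653.
Top bit is set, so as a signed 64-bit value this is 0xDC716C5268A5D653 − 2^64 = -2562147611798284717.

-2562147611798284717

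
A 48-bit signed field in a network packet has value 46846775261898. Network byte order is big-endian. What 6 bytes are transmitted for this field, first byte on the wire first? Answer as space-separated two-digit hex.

46846775261898 in hexadecimal, padded to 48 bits, is 0x2A9B5D65FACA.
Split into bytes (most-significant first): 2A 9B 5D 65 FA CA.
Big-endian: lowest address holds the most-significant byte.
So the memory order matches the most-significant-first order: 2A 9B 5D 65 FA CA.

2A 9B 5D 65 FA CA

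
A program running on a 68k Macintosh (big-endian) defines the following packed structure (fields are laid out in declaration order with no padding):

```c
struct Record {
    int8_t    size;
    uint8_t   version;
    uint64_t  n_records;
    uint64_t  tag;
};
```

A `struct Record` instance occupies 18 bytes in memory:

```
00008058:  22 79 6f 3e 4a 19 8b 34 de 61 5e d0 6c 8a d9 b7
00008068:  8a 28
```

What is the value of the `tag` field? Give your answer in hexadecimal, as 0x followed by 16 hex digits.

0x5ED06C8AD9B78A28

`tag` follows `size` (1 B), `version` (1 B), `n_records` (8 B), so it starts at offset 1 + 1 + 8 = 10 and occupies 8 bytes.
Bytes at offsets 10..17: 5E D0 6C 8A D9 B7 8A 28.
Big-endian: lowest address holds the most-significant byte.
The bytes are already most-significant first: 0x5ED06C8AD9B78A28.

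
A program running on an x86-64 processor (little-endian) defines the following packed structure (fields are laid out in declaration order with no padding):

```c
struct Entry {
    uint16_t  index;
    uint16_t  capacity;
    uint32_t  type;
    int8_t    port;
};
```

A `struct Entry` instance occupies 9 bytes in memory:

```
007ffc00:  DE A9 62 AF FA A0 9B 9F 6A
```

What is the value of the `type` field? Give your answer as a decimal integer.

2677776634

`type` follows `index` (2 B), `capacity` (2 B), so it starts at offset 2 + 2 = 4 and occupies 4 bytes.
Bytes at offsets 4..7: FA A0 9B 9F.
Little-endian: lowest address holds the least-significant byte.
Reassemble most-significant byte first: 9F 9B A0 FA → 0x9F9BA0FA.
0x9F9BA0FA = 2677776634.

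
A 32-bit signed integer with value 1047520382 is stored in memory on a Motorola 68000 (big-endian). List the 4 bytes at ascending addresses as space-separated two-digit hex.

1047520382 in hexadecimal, padded to 32 bits, is 0x3E6FE47E.
Split into bytes (most-significant first): 3E 6F E4 7E.
Big-endian stores the most-significant byte at the lowest address.
So the memory order matches the most-significant-first order: 3E 6F E4 7E.

3E 6F E4 7E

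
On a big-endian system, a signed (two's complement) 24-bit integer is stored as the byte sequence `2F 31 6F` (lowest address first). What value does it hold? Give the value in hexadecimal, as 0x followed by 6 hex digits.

0x2F316F

In big-endian order the high byte comes first in memory.
The bytes are already most-significant first: 0x2F316F.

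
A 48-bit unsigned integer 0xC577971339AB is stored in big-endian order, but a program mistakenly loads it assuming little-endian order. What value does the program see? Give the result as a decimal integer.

188261630179269

Stored big-endian, the bytes at ascending addresses are C5 77 97 13 39 AB.
Read back as little-endian, the first byte is least significant, giving 0xAB39139777C5.
0xAB39139777C5 = 188261630179269.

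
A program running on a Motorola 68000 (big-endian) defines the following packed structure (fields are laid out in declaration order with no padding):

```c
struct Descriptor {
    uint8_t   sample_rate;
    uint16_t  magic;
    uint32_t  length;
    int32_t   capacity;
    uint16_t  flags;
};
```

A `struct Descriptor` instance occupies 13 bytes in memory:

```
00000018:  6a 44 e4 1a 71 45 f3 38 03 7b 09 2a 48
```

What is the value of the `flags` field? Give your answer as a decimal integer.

10824

`flags` follows `sample_rate` (1 B), `magic` (2 B), `length` (4 B), `capacity` (4 B), so it starts at offset 1 + 2 + 4 + 4 = 11 and occupies 2 bytes.
Bytes at offsets 11..12: 2A 48.
Big-endian stores the most-significant byte at the lowest address.
The bytes are already most-significant first: 0x2A48.
0x2A48 = 10824.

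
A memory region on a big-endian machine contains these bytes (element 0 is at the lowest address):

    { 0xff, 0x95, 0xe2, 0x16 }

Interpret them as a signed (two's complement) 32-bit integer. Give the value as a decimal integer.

Big-endian: lowest address holds the most-significant byte.
The bytes are already most-significant first: 0xFF95E216.
Top bit is set, so as a signed 32-bit value this is 0xFF95E216 − 2^32 = -6954474.

-6954474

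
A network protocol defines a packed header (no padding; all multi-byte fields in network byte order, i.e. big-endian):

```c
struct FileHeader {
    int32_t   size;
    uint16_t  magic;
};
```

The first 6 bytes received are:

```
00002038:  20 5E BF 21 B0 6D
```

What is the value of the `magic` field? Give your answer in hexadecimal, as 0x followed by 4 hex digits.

`magic` follows `size` (4 bytes), so it starts at byte offset 4 and occupies 2 bytes.
Bytes at offsets 4..5: B0 6D.
Big-endian stores the most-significant byte at the lowest address.
The bytes are already most-significant first: 0xB06D.

0xB06D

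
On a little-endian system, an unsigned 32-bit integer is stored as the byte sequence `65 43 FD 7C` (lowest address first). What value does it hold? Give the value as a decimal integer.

Little-endian: lowest address holds the least-significant byte.
Reassemble most-significant byte first: 7C FD 43 65 → 0x7CFD4365.
0x7CFD4365 = 2096972645.

2096972645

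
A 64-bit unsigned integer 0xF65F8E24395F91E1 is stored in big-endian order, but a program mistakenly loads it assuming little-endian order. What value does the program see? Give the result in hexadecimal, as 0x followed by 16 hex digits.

0xE1915F39248E5FF6

Stored big-endian, the bytes at ascending addresses are F6 5F 8E 24 39 5F 91 E1.
Read back as little-endian, the first byte is least significant, giving 0xE1915F39248E5FF6.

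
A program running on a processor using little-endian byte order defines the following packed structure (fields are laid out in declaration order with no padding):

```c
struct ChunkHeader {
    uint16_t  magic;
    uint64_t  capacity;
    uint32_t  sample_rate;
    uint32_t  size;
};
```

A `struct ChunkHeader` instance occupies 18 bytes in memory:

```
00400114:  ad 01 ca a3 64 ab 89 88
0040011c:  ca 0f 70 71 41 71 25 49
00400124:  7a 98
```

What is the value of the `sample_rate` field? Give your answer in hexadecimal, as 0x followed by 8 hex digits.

0x71417170

`sample_rate` follows `magic` (2 B), `capacity` (8 B), so it starts at offset 2 + 8 = 10 and occupies 4 bytes.
Bytes at offsets 10..13: 70 71 41 71.
Little-endian stores the least-significant byte at the lowest address.
Reassemble most-significant byte first: 71 41 71 70 → 0x71417170.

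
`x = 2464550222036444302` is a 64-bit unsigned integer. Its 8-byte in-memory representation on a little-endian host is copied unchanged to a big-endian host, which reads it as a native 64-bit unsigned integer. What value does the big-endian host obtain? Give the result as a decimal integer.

10278506840053986082

2464550222036444302 in 64-bit hexadecimal is 0x2233D75E8397A48E.
Stored little-endian, the bytes at ascending addresses are 8E A4 97 83 5E D7 33 22.
Read back as big-endian, the last byte is least significant, giving 0x8EA497835ED73322.
0x8EA497835ED73322 = 10278506840053986082.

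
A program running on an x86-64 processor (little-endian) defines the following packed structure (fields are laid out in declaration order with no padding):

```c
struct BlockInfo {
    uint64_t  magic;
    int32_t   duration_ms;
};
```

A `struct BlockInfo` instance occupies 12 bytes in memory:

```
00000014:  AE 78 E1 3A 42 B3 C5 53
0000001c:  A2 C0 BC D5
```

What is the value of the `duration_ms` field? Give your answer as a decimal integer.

-709050206

`duration_ms` follows `magic` (8 bytes), so it starts at byte offset 8 and occupies 4 bytes.
Bytes at offsets 8..11: A2 C0 BC D5.
Little-endian stores the least-significant byte at the lowest address.
Reassemble most-significant byte first: D5 BC C0 A2 → 0xD5BCC0A2.
Top bit is set, so as a signed 32-bit value this is 0xD5BCC0A2 − 2^32 = -709050206.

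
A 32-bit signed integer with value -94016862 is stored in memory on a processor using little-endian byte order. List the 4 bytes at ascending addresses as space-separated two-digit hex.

Two's complement of -94016862 in 32 bits: 94016862 = 0x059A955E; invert → 0xFA656AA1; add 1 → 0xFA656AA2.
Split into bytes (most-significant first): FA 65 6A A2.
In little-endian order the low byte comes first in memory.
So at ascending addresses the bytes are A2 6A 65 FA.

A2 6A 65 FA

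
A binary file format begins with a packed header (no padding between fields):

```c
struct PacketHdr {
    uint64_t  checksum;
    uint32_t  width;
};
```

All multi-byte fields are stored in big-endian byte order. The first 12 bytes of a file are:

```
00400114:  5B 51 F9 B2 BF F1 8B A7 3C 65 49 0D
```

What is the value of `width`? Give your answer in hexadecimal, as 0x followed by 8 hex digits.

`width` follows `checksum` (8 bytes), so it starts at byte offset 8 and occupies 4 bytes.
Bytes at offsets 8..11: 3C 65 49 0D.
Big-endian stores the most-significant byte at the lowest address.
The bytes are already most-significant first: 0x3C65490D.

0x3C65490D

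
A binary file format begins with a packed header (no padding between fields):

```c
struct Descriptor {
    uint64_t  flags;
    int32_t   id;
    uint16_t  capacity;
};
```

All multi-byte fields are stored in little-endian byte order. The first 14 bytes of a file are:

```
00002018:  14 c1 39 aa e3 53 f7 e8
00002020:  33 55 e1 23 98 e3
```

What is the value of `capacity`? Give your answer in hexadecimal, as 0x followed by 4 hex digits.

0xE398

`capacity` follows `flags` (8 B), `id` (4 B), so it starts at offset 8 + 4 = 12 and occupies 2 bytes.
Bytes at offsets 12..13: 98 E3.
In little-endian order the low byte comes first in memory.
Reassemble most-significant byte first: E3 98 → 0xE398.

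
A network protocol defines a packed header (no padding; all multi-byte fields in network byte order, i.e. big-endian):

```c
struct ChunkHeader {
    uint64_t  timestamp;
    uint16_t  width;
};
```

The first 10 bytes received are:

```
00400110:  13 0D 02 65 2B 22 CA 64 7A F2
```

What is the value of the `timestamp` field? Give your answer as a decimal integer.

1372756094956522084

`timestamp` is the first field, at byte offset 0, occupying 8 bytes.
Bytes at offsets 0..7: 13 0D 02 65 2B 22 CA 64.
Big-endian: lowest address holds the most-significant byte.
The bytes are already most-significant first: 0x130D02652B22CA64.
0x130D02652B22CA64 = 1372756094956522084.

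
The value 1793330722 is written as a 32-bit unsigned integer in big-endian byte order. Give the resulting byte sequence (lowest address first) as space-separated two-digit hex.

6A E4 0E 22

1793330722 in hexadecimal, padded to 32 bits, is 0x6AE40E22.
Split into bytes (most-significant first): 6A E4 0E 22.
In big-endian order the high byte comes first in memory.
So the memory order matches the most-significant-first order: 6A E4 0E 22.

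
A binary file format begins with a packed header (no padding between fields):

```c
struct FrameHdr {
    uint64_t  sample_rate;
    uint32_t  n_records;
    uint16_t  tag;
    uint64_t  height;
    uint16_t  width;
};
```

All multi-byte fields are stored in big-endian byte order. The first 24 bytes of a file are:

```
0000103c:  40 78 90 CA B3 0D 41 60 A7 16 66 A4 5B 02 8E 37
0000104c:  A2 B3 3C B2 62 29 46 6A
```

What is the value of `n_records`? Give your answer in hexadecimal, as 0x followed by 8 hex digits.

`n_records` follows `sample_rate` (8 bytes), so it starts at byte offset 8 and occupies 4 bytes.
Bytes at offsets 8..11: A7 16 66 A4.
Big-endian stores the most-significant byte at the lowest address.
The bytes are already most-significant first: 0xA71666A4.

0xA71666A4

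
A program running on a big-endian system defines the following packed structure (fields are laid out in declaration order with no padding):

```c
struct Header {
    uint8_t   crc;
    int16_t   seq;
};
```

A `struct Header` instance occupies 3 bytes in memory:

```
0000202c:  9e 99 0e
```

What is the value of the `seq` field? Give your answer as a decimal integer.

`seq` follows `crc` (1 byte), so it starts at byte offset 1 and occupies 2 bytes.
Bytes at offsets 1..2: 99 0E.
Big-endian stores the most-significant byte at the lowest address.
The bytes are already most-significant first: 0x990E.
Top bit is set, so as a signed 16-bit value this is 0x990E − 2^16 = -26354.

-26354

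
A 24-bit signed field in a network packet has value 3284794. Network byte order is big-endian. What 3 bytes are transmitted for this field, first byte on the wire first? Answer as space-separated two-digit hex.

3284794 in hexadecimal, padded to 24 bits, is 0x321F3A.
Split into bytes (most-significant first): 32 1F 3A.
Big-endian stores the most-significant byte at the lowest address.
So the memory order matches the most-significant-first order: 32 1F 3A.

32 1F 3A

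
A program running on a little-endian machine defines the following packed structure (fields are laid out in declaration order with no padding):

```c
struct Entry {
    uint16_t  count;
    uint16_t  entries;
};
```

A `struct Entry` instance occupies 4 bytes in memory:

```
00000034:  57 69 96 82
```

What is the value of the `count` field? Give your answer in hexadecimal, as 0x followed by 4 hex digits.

`count` is the first field, at byte offset 0, occupying 2 bytes.
Bytes at offsets 0..1: 57 69.
In little-endian order the low byte comes first in memory.
Reassemble most-significant byte first: 69 57 → 0x6957.

0x6957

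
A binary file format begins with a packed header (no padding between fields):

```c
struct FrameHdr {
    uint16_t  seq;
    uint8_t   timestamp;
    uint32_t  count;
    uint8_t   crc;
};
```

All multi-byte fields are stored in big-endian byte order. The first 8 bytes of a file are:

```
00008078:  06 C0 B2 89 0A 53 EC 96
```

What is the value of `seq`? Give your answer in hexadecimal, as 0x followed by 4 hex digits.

`seq` is the first field, at byte offset 0, occupying 2 bytes.
Bytes at offsets 0..1: 06 C0.
Big-endian: lowest address holds the most-significant byte.
The bytes are already most-significant first: 0x06C0.

0x06C0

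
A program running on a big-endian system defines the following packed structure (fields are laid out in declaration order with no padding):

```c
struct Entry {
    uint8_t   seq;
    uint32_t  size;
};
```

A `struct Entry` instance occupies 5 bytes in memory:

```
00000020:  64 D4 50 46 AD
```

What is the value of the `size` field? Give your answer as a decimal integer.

`size` follows `seq` (1 byte), so it starts at byte offset 1 and occupies 4 bytes.
Bytes at offsets 1..4: D4 50 46 AD.
Big-endian stores the most-significant byte at the lowest address.
The bytes are already most-significant first: 0xD45046AD.
0xD45046AD = 3562030765.

3562030765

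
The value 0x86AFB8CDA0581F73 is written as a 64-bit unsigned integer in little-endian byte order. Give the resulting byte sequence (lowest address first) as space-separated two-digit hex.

73 1F 58 A0 CD B8 AF 86

Split into bytes (most-significant first): 86 AF B8 CD A0 58 1F 73.
In little-endian order the low byte comes first in memory.
So at ascending addresses the bytes are 73 1F 58 A0 CD B8 AF 86.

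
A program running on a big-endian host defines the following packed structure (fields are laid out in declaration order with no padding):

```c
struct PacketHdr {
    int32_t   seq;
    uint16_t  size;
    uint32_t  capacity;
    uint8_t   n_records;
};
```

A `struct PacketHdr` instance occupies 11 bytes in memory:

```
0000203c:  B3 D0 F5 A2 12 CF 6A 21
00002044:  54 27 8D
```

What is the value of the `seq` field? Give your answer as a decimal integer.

-1278151262

`seq` is the first field, at byte offset 0, occupying 4 bytes.
Bytes at offsets 0..3: B3 D0 F5 A2.
In big-endian order the high byte comes first in memory.
The bytes are already most-significant first: 0xB3D0F5A2.
Top bit is set, so as a signed 32-bit value this is 0xB3D0F5A2 − 2^32 = -1278151262.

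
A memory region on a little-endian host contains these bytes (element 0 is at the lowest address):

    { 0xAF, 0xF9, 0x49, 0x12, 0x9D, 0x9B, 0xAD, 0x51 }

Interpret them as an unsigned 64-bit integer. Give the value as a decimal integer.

In little-endian order the low byte comes first in memory.
Reassemble most-significant byte first: 51 AD 9B 9D 12 49 F9 AF → 0x51AD9B9D1249F9AF.
0x51AD9B9D1249F9AF = 5885531386962114991.

5885531386962114991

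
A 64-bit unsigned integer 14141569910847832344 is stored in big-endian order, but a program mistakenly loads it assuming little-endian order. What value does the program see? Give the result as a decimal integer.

14141569910847832344 in 64-bit hexadecimal is 0xC440F2E89E700118.
Stored big-endian, the bytes at ascending addresses are C4 40 F2 E8 9E 70 01 18.
Read back as little-endian, the first byte is least significant, giving 0x1801709EE8F240C4.
0x1801709EE8F240C4 = 1729787559702315204.

1729787559702315204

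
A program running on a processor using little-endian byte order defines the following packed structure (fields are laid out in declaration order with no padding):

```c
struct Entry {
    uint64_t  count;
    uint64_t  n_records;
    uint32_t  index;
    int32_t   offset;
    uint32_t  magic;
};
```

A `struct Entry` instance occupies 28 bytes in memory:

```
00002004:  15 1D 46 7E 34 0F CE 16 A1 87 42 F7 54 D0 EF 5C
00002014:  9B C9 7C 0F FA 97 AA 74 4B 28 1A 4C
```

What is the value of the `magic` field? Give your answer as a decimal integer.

1276782667

`magic` follows `count` (8 B), `n_records` (8 B), `index` (4 B), `offset` (4 B), so it starts at offset 8 + 8 + 4 + 4 = 24 and occupies 4 bytes.
Bytes at offsets 24..27: 4B 28 1A 4C.
Little-endian: lowest address holds the least-significant byte.
Reassemble most-significant byte first: 4C 1A 28 4B → 0x4C1A284B.
0x4C1A284B = 1276782667.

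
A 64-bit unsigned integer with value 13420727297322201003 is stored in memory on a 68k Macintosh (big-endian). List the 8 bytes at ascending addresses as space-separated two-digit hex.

BA 40 00 5E F0 47 2F AB

13420727297322201003 in hexadecimal, padded to 64 bits, is 0xBA40005EF0472FAB.
Split into bytes (most-significant first): BA 40 00 5E F0 47 2F AB.
In big-endian order the high byte comes first in memory.
So the memory order matches the most-significant-first order: BA 40 00 5E F0 47 2F AB.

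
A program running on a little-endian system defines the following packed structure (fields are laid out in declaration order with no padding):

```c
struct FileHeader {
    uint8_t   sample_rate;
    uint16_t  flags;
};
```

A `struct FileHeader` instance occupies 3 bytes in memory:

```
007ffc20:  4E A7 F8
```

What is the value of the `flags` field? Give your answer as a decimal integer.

`flags` follows `sample_rate` (1 byte), so it starts at byte offset 1 and occupies 2 bytes.
Bytes at offsets 1..2: A7 F8.
In little-endian order the low byte comes first in memory.
Reassemble most-significant byte first: F8 A7 → 0xF8A7.
0xF8A7 = 63655.

63655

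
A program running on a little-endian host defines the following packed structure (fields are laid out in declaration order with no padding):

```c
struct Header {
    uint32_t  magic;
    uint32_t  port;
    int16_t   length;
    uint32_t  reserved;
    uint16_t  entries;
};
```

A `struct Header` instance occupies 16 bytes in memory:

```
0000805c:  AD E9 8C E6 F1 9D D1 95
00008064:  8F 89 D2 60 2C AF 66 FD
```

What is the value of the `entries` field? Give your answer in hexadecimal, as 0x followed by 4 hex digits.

0xFD66

`entries` follows `magic` (4 B), `port` (4 B), `length` (2 B), `reserved` (4 B), so it starts at offset 4 + 4 + 2 + 4 = 14 and occupies 2 bytes.
Bytes at offsets 14..15: 66 FD.
Little-endian stores the least-significant byte at the lowest address.
Reassemble most-significant byte first: FD 66 → 0xFD66.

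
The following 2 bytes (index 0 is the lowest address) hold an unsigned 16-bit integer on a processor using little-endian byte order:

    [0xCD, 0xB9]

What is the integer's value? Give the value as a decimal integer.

47565

In little-endian order the low byte comes first in memory.
Reassemble most-significant byte first: B9 CD → 0xB9CD.
0xB9CD = 47565.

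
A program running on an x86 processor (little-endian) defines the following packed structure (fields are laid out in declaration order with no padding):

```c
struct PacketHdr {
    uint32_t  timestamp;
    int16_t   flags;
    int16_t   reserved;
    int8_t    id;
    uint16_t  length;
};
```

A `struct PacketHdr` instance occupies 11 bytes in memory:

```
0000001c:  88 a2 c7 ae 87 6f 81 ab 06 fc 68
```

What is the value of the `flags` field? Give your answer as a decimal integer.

28551

`flags` follows `timestamp` (4 bytes), so it starts at byte offset 4 and occupies 2 bytes.
Bytes at offsets 4..5: 87 6F.
Little-endian: lowest address holds the least-significant byte.
Reassemble most-significant byte first: 6F 87 → 0x6F87.
0x6F87 = 28551.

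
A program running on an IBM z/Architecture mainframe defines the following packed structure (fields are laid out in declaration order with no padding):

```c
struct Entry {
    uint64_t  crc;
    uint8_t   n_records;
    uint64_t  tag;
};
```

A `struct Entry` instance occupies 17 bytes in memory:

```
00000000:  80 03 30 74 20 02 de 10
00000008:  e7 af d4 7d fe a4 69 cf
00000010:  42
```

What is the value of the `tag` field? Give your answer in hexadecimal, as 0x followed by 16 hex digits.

0xAFD47DFEA469CF42

`tag` follows `crc` (8 B), `n_records` (1 B), so it starts at offset 8 + 1 = 9 and occupies 8 bytes.
Bytes at offsets 9..16: AF D4 7D FE A4 69 CF 42.
Big-endian stores the most-significant byte at the lowest address.
The bytes are already most-significant first: 0xAFD47DFEA469CF42.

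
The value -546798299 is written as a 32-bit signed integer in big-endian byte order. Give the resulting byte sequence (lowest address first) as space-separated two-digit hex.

DF 68 85 25

Two's complement of -546798299 in 32 bits: 546798299 = 0x20977ADB; invert → 0xDF688524; add 1 → 0xDF688525.
Split into bytes (most-significant first): DF 68 85 25.
In big-endian order the high byte comes first in memory.
So the memory order matches the most-significant-first order: DF 68 85 25.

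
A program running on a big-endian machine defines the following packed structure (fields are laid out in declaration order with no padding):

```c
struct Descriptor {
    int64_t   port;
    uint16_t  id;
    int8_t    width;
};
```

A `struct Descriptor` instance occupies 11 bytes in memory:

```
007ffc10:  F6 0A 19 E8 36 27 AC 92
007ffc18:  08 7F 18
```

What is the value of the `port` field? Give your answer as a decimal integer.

`port` is the first field, at byte offset 0, occupying 8 bytes.
Bytes at offsets 0..7: F6 0A 19 E8 36 27 AC 92.
In big-endian order the high byte comes first in memory.
The bytes are already most-significant first: 0xF60A19E83627AC92.
Top bit is set, so as a signed 64-bit value this is 0xF60A19E83627AC92 − 2^64 = -717732705480495982.

-717732705480495982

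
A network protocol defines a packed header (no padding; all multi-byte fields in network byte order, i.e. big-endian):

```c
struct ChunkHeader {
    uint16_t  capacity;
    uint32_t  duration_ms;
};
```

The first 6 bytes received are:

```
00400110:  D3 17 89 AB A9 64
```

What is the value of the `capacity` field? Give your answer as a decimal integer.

`capacity` is the first field, at byte offset 0, occupying 2 bytes.
Bytes at offsets 0..1: D3 17.
In big-endian order the high byte comes first in memory.
The bytes are already most-significant first: 0xD317.
0xD317 = 54039.

54039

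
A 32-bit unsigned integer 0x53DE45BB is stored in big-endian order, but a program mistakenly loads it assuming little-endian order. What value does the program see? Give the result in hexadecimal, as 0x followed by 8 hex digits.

Stored big-endian, the bytes at ascending addresses are 53 DE 45 BB.
Read back as little-endian, the first byte is least significant, giving 0xBB45DE53.

0xBB45DE53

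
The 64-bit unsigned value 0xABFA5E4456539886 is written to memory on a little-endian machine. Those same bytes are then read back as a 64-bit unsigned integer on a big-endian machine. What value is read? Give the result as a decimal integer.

Stored little-endian, the bytes at ascending addresses are 86 98 53 56 44 5E FA AB.
Read back as big-endian, the last byte is least significant, giving 0x86985356445EFAAB.
0x86985356445EFAAB = 9698593427521731243.

9698593427521731243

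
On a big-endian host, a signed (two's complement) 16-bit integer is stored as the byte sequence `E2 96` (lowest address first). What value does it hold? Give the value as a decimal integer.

-7530

In big-endian order the high byte comes first in memory.
The bytes are already most-significant first: 0xE296.
Top bit is set, so as a signed 16-bit value this is 0xE296 − 2^16 = -7530.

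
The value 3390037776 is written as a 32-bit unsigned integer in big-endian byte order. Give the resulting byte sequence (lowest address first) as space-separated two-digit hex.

3390037776 in hexadecimal, padded to 32 bits, is 0xCA0FDF10.
Split into bytes (most-significant first): CA 0F DF 10.
Big-endian: lowest address holds the most-significant byte.
So the memory order matches the most-significant-first order: CA 0F DF 10.

CA 0F DF 10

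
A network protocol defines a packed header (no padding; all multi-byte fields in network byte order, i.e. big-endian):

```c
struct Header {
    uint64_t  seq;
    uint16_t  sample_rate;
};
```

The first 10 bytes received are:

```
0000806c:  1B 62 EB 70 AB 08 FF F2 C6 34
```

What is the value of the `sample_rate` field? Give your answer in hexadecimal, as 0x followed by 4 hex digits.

`sample_rate` follows `seq` (8 bytes), so it starts at byte offset 8 and occupies 2 bytes.
Bytes at offsets 8..9: C6 34.
Big-endian stores the most-significant byte at the lowest address.
The bytes are already most-significant first: 0xC634.

0xC634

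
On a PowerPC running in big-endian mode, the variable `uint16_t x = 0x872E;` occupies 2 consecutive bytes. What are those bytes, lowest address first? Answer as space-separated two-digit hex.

Split into bytes (most-significant first): 87 2E.
In big-endian order the high byte comes first in memory.
So the memory order matches the most-significant-first order: 87 2E.

87 2E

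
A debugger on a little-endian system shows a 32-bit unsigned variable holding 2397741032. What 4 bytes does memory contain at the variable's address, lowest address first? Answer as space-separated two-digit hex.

2397741032 in hexadecimal, padded to 32 bits, is 0x8EEA9FE8.
Split into bytes (most-significant first): 8E EA 9F E8.
Little-endian stores the least-significant byte at the lowest address.
So at ascending addresses the bytes are E8 9F EA 8E.

E8 9F EA 8E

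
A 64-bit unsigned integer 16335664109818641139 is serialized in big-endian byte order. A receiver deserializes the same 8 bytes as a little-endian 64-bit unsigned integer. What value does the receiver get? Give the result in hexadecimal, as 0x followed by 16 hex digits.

0xF37AD633F5EFB3E2

16335664109818641139 in 64-bit hexadecimal is 0xE2B3EFF533D67AF3.
Stored big-endian, the bytes at ascending addresses are E2 B3 EF F5 33 D6 7A F3.
Read back as little-endian, the first byte is least significant, giving 0xF37AD633F5EFB3E2.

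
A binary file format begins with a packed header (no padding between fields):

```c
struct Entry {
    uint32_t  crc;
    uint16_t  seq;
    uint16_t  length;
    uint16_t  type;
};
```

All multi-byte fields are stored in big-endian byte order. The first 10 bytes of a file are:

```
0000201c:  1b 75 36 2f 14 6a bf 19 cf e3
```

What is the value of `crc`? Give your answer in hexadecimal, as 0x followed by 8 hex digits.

`crc` is the first field, at byte offset 0, occupying 4 bytes.
Bytes at offsets 0..3: 1B 75 36 2F.
Big-endian: lowest address holds the most-significant byte.
The bytes are already most-significant first: 0x1B75362F.

0x1B75362F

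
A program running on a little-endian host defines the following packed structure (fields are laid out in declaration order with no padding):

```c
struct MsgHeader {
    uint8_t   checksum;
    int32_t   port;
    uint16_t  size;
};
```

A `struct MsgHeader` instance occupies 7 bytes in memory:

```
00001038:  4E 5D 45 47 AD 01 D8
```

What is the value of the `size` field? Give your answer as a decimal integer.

`size` follows `checksum` (1 B), `port` (4 B), so it starts at offset 1 + 4 = 5 and occupies 2 bytes.
Bytes at offsets 5..6: 01 D8.
Little-endian: lowest address holds the least-significant byte.
Reassemble most-significant byte first: D8 01 → 0xD801.
0xD801 = 55297.

55297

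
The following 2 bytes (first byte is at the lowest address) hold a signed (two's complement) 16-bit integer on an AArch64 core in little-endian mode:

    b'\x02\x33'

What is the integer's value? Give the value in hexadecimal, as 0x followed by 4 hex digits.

Little-endian: lowest address holds the least-significant byte.
Reassemble most-significant byte first: 33 02 → 0x3302.

0x3302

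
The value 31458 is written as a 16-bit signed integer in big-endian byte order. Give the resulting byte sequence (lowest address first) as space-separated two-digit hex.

31458 in hexadecimal, padded to 16 bits, is 0x7AE2.
Split into bytes (most-significant first): 7A E2.
Big-endian stores the most-significant byte at the lowest address.
So the memory order matches the most-significant-first order: 7A E2.

7A E2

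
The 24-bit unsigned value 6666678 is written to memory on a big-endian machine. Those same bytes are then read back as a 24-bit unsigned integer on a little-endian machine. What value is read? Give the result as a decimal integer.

11975013

6666678 in 24-bit hexadecimal is 0x65B9B6.
Stored big-endian, the bytes at ascending addresses are 65 B9 B6.
Read back as little-endian, the first byte is least significant, giving 0xB6B965.
0xB6B965 = 11975013.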